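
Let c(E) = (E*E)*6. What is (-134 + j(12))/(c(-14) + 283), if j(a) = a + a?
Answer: -110/1459 ≈ -0.075394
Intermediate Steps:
j(a) = 2*a
c(E) = 6*E² (c(E) = E²*6 = 6*E²)
(-134 + j(12))/(c(-14) + 283) = (-134 + 2*12)/(6*(-14)² + 283) = (-134 + 24)/(6*196 + 283) = -110/(1176 + 283) = -110/1459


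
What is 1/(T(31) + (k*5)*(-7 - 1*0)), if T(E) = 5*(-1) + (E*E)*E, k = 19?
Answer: 1/29121 ≈ 3.4339e-5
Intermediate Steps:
T(E) = -5 + E**3 (T(E) = -5 + E**2*E = -5 + E**3)
1/(T(31) + (k*5)*(-7 - 1*0)) = 1/((-5 + 31**3) + (19*5)*(-7 - 1*0)) = 1/((-5 + 29791) + 95*(-7 + 0)) = 1/(29786 + 95*(-7)) = 1/(29786 - 665) = 1/29121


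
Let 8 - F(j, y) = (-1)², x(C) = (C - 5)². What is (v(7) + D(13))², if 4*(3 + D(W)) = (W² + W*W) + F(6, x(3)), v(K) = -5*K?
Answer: 37249/16 ≈ 2328.1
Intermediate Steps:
x(C) = (-5 + C)²
F(j, y) = 7 (F(j, y) = 8 - 1*(-1)² = 8 - 1*1 = 8 - 1 = 7)
D(W) = -5/4 + W²/2 (D(W) = -3 + ((W² + W*W) + 7)/4 = -3 + ((W² + W²) + 7)/4 = -3 + (2*W² + 7)/4 = -3 + (7 + 2*W²)/4 = -3 + (7/4 + W²/2) = -5/4 + W²/2)
(v(7) + D(13))² = (-5*7 + (-5/4 + (½)*13²))² = (-35 + (-5/4 + (½)*169))² = (-35 + (-5/4 + 169/2))² = (-35 + 333/4)² = (193/4)² = 37249/16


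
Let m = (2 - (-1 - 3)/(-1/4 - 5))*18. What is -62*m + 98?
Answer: -8986/7 ≈ -1283.7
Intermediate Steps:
m = 156/7 (m = (2 - (-4)/(-1*1/4 - 5))*18 = (2 - (-4)/(-1/4 - 5))*18 = (2 - (-4)/(-21/4))*18 = (2 - (-4)*(-4)/21)*18 = (2 - 1*16/21)*18 = (2 - 16/21)*18 = (26/21)*18 = 156/7 ≈ 22.286)
-62*m + 98 = -62*156/7 + 98 = -9672/7 + 98 = -8986/7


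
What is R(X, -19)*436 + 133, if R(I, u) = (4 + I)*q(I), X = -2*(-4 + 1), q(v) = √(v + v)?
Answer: 133 + 8720*√3 ≈ 15236.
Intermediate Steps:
q(v) = √2*√v (q(v) = √(2*v) = √2*√v)
X = 6 (X = -2*(-3) = 6)
R(I, u) = √2*√I*(4 + I) (R(I, u) = (4 + I)*(√2*√I) = √2*√I*(4 + I))
R(X, -19)*436 + 133 = (√2*√6*(4 + 6))*436 + 133 = (√2*√6*10)*436 + 133 = (20*√3)*436 + 133 = 8720*√3 + 133 = 133 + 8720*√3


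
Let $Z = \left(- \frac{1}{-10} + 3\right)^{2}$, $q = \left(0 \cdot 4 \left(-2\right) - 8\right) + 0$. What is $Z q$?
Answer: $- \frac{1922}{25} \approx -76.88$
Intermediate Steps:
$q = -8$ ($q = \left(0 \left(-2\right) - 8\right) + 0 = \left(0 - 8\right) + 0 = -8 + 0 = -8$)
$Z = \frac{961}{100}$ ($Z = \left(\left(-1\right) \left(- \frac{1}{10}\right) + 3\right)^{2} = \left(\frac{1}{10} + 3\right)^{2} = \left(\frac{31}{10}\right)^{2} = \frac{961}{100} \approx 9.61$)
$Z q = \frac{961}{100} \left(-8\right) = - \frac{1922}{25}$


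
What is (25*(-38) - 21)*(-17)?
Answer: 16507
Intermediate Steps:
(25*(-38) - 21)*(-17) = (-950 - 21)*(-17) = -971*(-17) = 16507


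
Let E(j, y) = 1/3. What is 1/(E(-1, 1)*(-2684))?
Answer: -3/2684 ≈ -0.0011177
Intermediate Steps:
E(j, y) = ⅓
1/(E(-1, 1)*(-2684)) = 1/((⅓)*(-2684)) = 1/(-2684/3) = -3/2684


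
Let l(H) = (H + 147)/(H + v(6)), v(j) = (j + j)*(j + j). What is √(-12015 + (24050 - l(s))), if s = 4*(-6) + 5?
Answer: √7521235/25 ≈ 109.70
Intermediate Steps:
v(j) = 4*j² (v(j) = (2*j)*(2*j) = 4*j²)
s = -19 (s = -24 + 5 = -19)
l(H) = (147 + H)/(144 + H) (l(H) = (H + 147)/(H + 4*6²) = (147 + H)/(H + 4*36) = (147 + H)/(H + 144) = (147 + H)/(144 + H))
√(-12015 + (24050 - l(s))) = √(-12015 + (24050 - (147 - 19)/(144 - 19))) = √(-12015 + (24050 - 128/125)) = √(-12015 + 3006122/125) = √(1504247/125) = √7521235/25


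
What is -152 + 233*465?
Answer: 108193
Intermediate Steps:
-152 + 233*465 = -152 + 108345 = 108193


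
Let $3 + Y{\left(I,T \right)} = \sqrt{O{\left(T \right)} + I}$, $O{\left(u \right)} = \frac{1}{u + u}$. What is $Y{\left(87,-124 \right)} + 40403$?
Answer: $40400 + \frac{5 \sqrt{53506}}{124} \approx 40409.0$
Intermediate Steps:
$O{\left(u \right)} = \frac{1}{2 u}$
$Y{\left(I,T \right)} = -3 + \sqrt{I + \frac{1}{2 T}}$ ($Y{\left(I,T \right)} = -3 + \sqrt{\frac{1}{2 T} + I} = -3 + \sqrt{I + \frac{1}{2 T}}$)
$Y{\left(87,-124 \right)} + 40403 = \left(-3 + \frac{\sqrt{\frac{2}{-124} + 4 \cdot 87}}{2}\right) + 40403 = \left(-3 + \frac{\sqrt{2 \left(- \frac{1}{124}\right) + 348}}{2}\right) + 40403 = \left(-3 + \frac{\sqrt{- \frac{1}{62} + 348}}{2}\right) + 40403 = \left(-3 + \frac{\sqrt{\frac{21575}{62}}}{2}\right) + 40403 = \left(-3 + \frac{\frac{5}{62} \sqrt{53506}}{2}\right) + 40403 = \left(-3 + \frac{5 \sqrt{53506}}{124}\right) + 40403 = 40400 + \frac{5 \sqrt{53506}}{124}$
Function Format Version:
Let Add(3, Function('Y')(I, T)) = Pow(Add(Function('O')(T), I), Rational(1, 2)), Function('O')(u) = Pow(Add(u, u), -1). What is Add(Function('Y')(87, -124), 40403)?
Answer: Add(40400, Mul(Rational(5, 124), Pow(53506, Rational(1, 2)))) ≈ 40409.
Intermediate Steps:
Function('O')(u) = Mul(Rational(1, 2), Pow(u, -1)) (Function('O')(u) = Pow(Mul(2, u), -1) = Mul(Rational(1, 2), Pow(u, -1)))
Function('Y')(I, T) = Add(-3, Pow(Add(I, Mul(Rational(1, 2), Pow(T, -1))), Rational(1, 2))) (Function('Y')(I, T) = Add(-3, Pow(Add(Mul(Rational(1, 2), Pow(T, -1)), I), Rational(1, 2))) = Add(-3, Pow(Add(I, Mul(Rational(1, 2), Pow(T, -1))), Rational(1, 2))))
Add(Function('Y')(87, -124), 40403) = Add(Add(-3, Mul(Rational(1, 2), Pow(Add(Mul(2, Pow(-124, -1)), Mul(4, 87)), Rational(1, 2)))), 40403) = Add(Add(-3, Mul(Rational(1, 2), Pow(Add(Mul(2, Rational(-1, 124)), 348), Rational(1, 2)))), 40403) = Add(Add(-3, Mul(Rational(1, 2), Pow(Add(Rational(-1, 62), 348), Rational(1, 2)))), 40403) = Add(Add(-3, Mul(Rational(1, 2), Pow(Rational(21575, 62), Rational(1, 2)))), 40403) = Add(Add(-3, Mul(Rational(1, 2), Mul(Rational(5, 62), Pow(53506, Rational(1, 2))))), 40403) = Add(Add(-3, Mul(Rational(5, 124), Pow(53506, Rational(1, 2)))), 40403) = Add(40400, Mul(Rational(5, 124), Pow(53506, Rational(1, 2))))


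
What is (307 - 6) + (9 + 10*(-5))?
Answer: 260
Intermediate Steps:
(307 - 6) + (9 + 10*(-5)) = 301 + (9 - 50) = 301 - 41 = 260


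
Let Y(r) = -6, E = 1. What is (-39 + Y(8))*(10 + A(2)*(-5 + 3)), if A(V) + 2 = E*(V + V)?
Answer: -270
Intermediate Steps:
A(V) = -2 + 2*V (A(V) = -2 + 1*(V + V) = -2 + 1*(2*V) = -2 + 2*V)
(-39 + Y(8))*(10 + A(2)*(-5 + 3)) = (-39 - 6)*(10 + (-2 + 2*2)*(-5 + 3)) = -45*(10 + (-2 + 4)*(-2)) = -45*(10 + 2*(-2)) = -45*(10 - 4) = -45*6 = -270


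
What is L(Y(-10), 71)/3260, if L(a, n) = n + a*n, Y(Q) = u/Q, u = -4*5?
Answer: 213/3260 ≈ 0.065337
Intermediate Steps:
u = -20
Y(Q) = -20/Q
L(Y(-10), 71)/3260 = (71*(1 - 20/(-10)))/3260 = (71*(1 - 20*(-⅒)))*(1/3260) = (71*(1 + 2))*(1/3260) = (71*3)*(1/3260) = 213*(1/3260) = 213/3260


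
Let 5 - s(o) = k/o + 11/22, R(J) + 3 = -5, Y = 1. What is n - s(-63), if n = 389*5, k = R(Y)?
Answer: 244519/126 ≈ 1940.6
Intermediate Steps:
R(J) = -8 (R(J) = -3 - 5 = -8)
k = -8
n = 1945
s(o) = 9/2 + 8/o (s(o) = 5 - (-8/o + 11/22) = 5 - (-8/o + 11*(1/22)) = 5 - (-8/o + ½) = 5 - (½ - 8/o) = 5 + (-½ + 8/o) = 9/2 + 8/o)
n - s(-63) = 1945 - (9/2 + 8/(-63)) = 1945 - (9/2 + 8*(-1/63)) = 1945 - (9/2 - 8/63) = 1945 - 1*551/126 = 1945 - 551/126 = 244519/126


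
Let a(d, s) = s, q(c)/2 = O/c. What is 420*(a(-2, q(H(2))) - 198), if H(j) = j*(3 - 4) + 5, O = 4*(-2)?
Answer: -85400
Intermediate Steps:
O = -8
H(j) = 5 - j (H(j) = j*(-1) + 5 = -j + 5 = 5 - j)
q(c) = -16/c (q(c) = 2*(-8/c) = -16/c)
420*(a(-2, q(H(2))) - 198) = 420*(-16/(5 - 1*2) - 198) = 420*(-16/(5 - 2) - 198) = 420*(-16/3 - 198) = 420*(-610/3) = -85400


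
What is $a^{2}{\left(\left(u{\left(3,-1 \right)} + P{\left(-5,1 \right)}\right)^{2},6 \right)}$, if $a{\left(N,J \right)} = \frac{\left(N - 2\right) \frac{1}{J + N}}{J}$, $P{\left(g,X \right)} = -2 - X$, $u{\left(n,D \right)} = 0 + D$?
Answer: $\frac{49}{4356} \approx 0.011249$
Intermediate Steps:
$u{\left(n,D \right)} = D$
$a{\left(N,J \right)} = \frac{-2 + N}{J \left(J + N\right)}$ ($a{\left(N,J \right)} = \frac{\left(-2 + N\right) \frac{1}{J + N}}{J} = \frac{\frac{1}{J + N} \left(-2 + N\right)}{J} = \frac{-2 + N}{J \left(J + N\right)}$)
$a^{2}{\left(\left(u{\left(3,-1 \right)} + P{\left(-5,1 \right)}\right)^{2},6 \right)} = \left(\frac{-2 + \left(-1 - 3\right)^{2}}{6 \left(6 + \left(-1 - 3\right)^{2}\right)}\right)^{2} = \left(\frac{-2 + \left(-4\right)^{2}}{6 \left(6 + \left(-4\right)^{2}\right)}\right)^{2} = \left(\frac{-2 + 16}{6 \left(6 + 16\right)}\right)^{2} = \left(\frac{1}{6} \cdot \frac{1}{22} \cdot 14\right)^{2} = \left(\frac{7}{66}\right)^{2} = \frac{49}{4356}$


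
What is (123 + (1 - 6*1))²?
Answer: 13924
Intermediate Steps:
(123 + (1 - 6*1))² = (123 + (1 - 6))² = (123 - 5)² = 118² = 13924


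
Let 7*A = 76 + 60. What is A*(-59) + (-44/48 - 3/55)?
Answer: -5300327/4620 ≈ -1147.3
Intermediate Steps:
A = 136/7 (A = (76 + 60)/7 = (1/7)*136 = 136/7 ≈ 19.429)
A*(-59) + (-44/48 - 3/55) = (136/7)*(-59) + (-44/48 - 3/55) = -8024/7 + (-44*1/48 - 3*1/55) = -8024/7 + (-11/12 - 3/55) = -8024/7 - 641/660 = -5300327/4620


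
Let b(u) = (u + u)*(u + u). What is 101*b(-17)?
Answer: 116756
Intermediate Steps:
b(u) = 4*u² (b(u) = (2*u)*(2*u) = 4*u²)
101*b(-17) = 101*(4*(-17)²) = 101*(4*289) = 101*1156 = 116756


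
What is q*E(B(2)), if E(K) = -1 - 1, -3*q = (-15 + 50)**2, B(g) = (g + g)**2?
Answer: 2450/3 ≈ 816.67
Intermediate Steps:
B(g) = 4*g**2 (B(g) = (2*g)**2 = 4*g**2)
q = -1225/3 (q = -(-15 + 50)**2/3 = -1/3*35**2 = -1/3*1225 = -1225/3 ≈ -408.33)
E(K) = -2
q*E(B(2)) = -1225/3*(-2) = 2450/3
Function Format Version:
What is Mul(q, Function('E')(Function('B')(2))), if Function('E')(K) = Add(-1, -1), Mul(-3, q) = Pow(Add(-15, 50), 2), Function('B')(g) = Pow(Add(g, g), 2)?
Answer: Rational(2450, 3) ≈ 816.67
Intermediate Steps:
Function('B')(g) = Mul(4, Pow(g, 2)) (Function('B')(g) = Pow(Mul(2, g), 2) = Mul(4, Pow(g, 2)))
q = Rational(-1225, 3) (q = Mul(Rational(-1, 3), Pow(Add(-15, 50), 2)) = Mul(Rational(-1, 3), Pow(35, 2)) = Mul(Rational(-1, 3), 1225) = Rational(-1225, 3) ≈ -408.33)
Function('E')(K) = -2
Mul(q, Function('E')(Function('B')(2))) = Mul(Rational(-1225, 3), -2) = Rational(2450, 3)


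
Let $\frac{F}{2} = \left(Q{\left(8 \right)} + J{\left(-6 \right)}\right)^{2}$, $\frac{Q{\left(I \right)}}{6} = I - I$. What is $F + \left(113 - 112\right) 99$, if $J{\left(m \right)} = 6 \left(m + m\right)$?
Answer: $10467$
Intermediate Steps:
$J{\left(m \right)} = 12 m$ ($J{\left(m \right)} = 6 \cdot 2 m = 12 m$)
$Q{\left(I \right)} = 0$ ($Q{\left(I \right)} = 6 \left(I - I\right) = 6 \cdot 0 = 0$)
$F = 10368$ ($F = 2 \left(0 + 12 \left(-6\right)\right)^{2} = 2 \left(0 - 72\right)^{2} = 2 \left(-72\right)^{2} = 2 \cdot 5184 = 10368$)
$F + \left(113 - 112\right) 99 = 10368 + \left(113 - 112\right) 99 = 10368 + 1 \cdot 99 = 10368 + 99 = 10467$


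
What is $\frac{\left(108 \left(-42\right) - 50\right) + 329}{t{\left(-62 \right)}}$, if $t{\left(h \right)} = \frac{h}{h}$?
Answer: $-4257$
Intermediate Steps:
$t{\left(h \right)} = 1$
$\frac{\left(108 \left(-42\right) - 50\right) + 329}{t{\left(-62 \right)}} = \frac{\left(108 \left(-42\right) - 50\right) + 329}{1} = \left(\left(-4536 - 50\right) + 329\right) 1 = \left(-4586 + 329\right) 1 = \left(-4257\right) 1 = -4257$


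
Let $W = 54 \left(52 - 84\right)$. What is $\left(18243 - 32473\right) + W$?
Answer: $-15958$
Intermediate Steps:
$W = -1728$ ($W = 54 \left(-32\right) = -1728$)
$\left(18243 - 32473\right) + W = \left(18243 - 32473\right) - 1728 = -14230 - 1728 = -15958$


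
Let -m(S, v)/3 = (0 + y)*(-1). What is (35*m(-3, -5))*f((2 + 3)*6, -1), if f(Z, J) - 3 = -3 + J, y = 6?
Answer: -630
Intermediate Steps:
m(S, v) = 18 (m(S, v) = -3*(0 + 6)*(-1) = -18*(-1) = -3*(-6) = 18)
f(Z, J) = J (f(Z, J) = 3 + (-3 + J) = J)
(35*m(-3, -5))*f((2 + 3)*6, -1) = (35*18)*(-1) = 630*(-1) = -630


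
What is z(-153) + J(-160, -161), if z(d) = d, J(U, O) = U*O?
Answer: 25607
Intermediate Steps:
J(U, O) = O*U
z(-153) + J(-160, -161) = -153 - 161*(-160) = -153 + 25760 = 25607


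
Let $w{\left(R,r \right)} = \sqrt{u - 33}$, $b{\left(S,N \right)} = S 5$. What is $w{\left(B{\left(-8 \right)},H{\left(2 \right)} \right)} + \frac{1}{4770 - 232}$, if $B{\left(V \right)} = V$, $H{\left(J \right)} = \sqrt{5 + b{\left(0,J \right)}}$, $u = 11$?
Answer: $\frac{1}{4538} + i \sqrt{22} \approx 0.00022036 + 4.6904 i$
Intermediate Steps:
$b{\left(S,N \right)} = 5 S$
$H{\left(J \right)} = \sqrt{5}$ ($H{\left(J \right)} = \sqrt{5 + 5 \cdot 0} = \sqrt{5 + 0} = \sqrt{5}$)
$w{\left(R,r \right)} = i \sqrt{22}$ ($w{\left(R,r \right)} = \sqrt{11 - 33} = \sqrt{-22} = i \sqrt{22}$)
$w{\left(B{\left(-8 \right)},H{\left(2 \right)} \right)} + \frac{1}{4770 - 232} = i \sqrt{22} + \frac{1}{4770 - 232} = i \sqrt{22} + \frac{1}{4538} = \frac{1}{4538} + i \sqrt{22}$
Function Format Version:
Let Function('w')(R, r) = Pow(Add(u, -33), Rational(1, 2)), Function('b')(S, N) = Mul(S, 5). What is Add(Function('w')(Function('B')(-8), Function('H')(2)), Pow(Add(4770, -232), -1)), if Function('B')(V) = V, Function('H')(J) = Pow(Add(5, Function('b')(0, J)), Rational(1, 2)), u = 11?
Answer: Add(Rational(1, 4538), Mul(I, Pow(22, Rational(1, 2)))) ≈ Add(0.00022036, Mul(4.6904, I))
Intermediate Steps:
Function('b')(S, N) = Mul(5, S)
Function('H')(J) = Pow(5, Rational(1, 2)) (Function('H')(J) = Pow(Add(5, Mul(5, 0)), Rational(1, 2)) = Pow(Add(5, 0), Rational(1, 2)) = Pow(5, Rational(1, 2)))
Function('w')(R, r) = Mul(I, Pow(22, Rational(1, 2))) (Function('w')(R, r) = Pow(Add(11, -33), Rational(1, 2)) = Pow(-22, Rational(1, 2)) = Mul(I, Pow(22, Rational(1, 2))))
Add(Function('w')(Function('B')(-8), Function('H')(2)), Pow(Add(4770, -232), -1)) = Add(Mul(I, Pow(22, Rational(1, 2))), Pow(Add(4770, -232), -1)) = Add(Mul(I, Pow(22, Rational(1, 2))), Pow(4538, -1)) = Add(Mul(I, Pow(22, Rational(1, 2))), Rational(1, 4538)) = Add(Rational(1, 4538), Mul(I, Pow(22, Rational(1, 2))))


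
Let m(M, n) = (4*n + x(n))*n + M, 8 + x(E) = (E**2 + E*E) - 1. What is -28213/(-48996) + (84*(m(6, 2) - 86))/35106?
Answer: 119801959/286675596 ≈ 0.41790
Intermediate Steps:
x(E) = -9 + 2*E**2 (x(E) = -8 + ((E**2 + E*E) - 1) = -8 + ((E**2 + E**2) - 1) = -8 + (2*E**2 - 1) = -8 + (-1 + 2*E**2) = -9 + 2*E**2)
m(M, n) = M + n*(-9 + 2*n**2 + 4*n) (m(M, n) = (4*n + (-9 + 2*n**2))*n + M = (-9 + 2*n**2 + 4*n)*n + M = n*(-9 + 2*n**2 + 4*n) + M = M + n*(-9 + 2*n**2 + 4*n))
-28213/(-48996) + (84*(m(6, 2) - 86))/35106 = -28213/(-48996) + (84*((6 + 4*2**2 + 2*(-9 + 2*2**2)) - 86))/35106 = -28213*(-1/48996) + (84*((6 + 4*4 + 2*(-9 + 2*4)) - 86))*(1/35106) = 28213/48996 + (84*((6 + 16 + 2*(-9 + 8)) - 86))*(1/35106) = 28213/48996 + (84*((6 + 16 + 2*(-1)) - 86))*(1/35106) = 28213/48996 + (84*((6 + 16 - 2) - 86))*(1/35106) = 28213/48996 + (84*(20 - 86))*(1/35106) = 28213/48996 + (84*(-66))*(1/35106) = 28213/48996 - 5544*1/35106 = 28213/48996 - 924/5851 = 119801959/286675596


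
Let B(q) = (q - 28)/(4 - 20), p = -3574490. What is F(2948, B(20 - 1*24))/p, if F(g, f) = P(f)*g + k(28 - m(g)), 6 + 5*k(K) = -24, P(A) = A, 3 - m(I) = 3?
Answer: -589/357449 ≈ -0.0016478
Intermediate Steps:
m(I) = 0 (m(I) = 3 - 1*3 = 3 - 3 = 0)
B(q) = 7/4 - q/16 (B(q) = (-28 + q)/(-16) = (-28 + q)*(-1/16) = 7/4 - q/16)
k(K) = -6 (k(K) = -6/5 + (⅕)*(-24) = -6/5 - 24/5 = -6)
F(g, f) = -6 + f*g (F(g, f) = f*g - 6 = -6 + f*g)
F(2948, B(20 - 1*24))/p = (-6 + (7/4 - (20 - 1*24)/16)*2948)/(-3574490) = (-6 + (7/4 - (20 - 24)/16)*2948)*(-1/3574490) = (-6 + (7/4 - 1/16*(-4))*2948)*(-1/3574490) = (-6 + (7/4 + ¼)*2948)*(-1/3574490) = (-6 + 2*2948)*(-1/3574490) = (-6 + 5896)*(-1/3574490) = 5890*(-1/3574490) = -589/357449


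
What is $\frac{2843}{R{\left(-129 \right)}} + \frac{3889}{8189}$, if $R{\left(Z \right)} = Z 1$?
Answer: $- \frac{22779646}{1056381} \approx -21.564$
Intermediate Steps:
$R{\left(Z \right)} = Z$
$\frac{2843}{R{\left(-129 \right)}} + \frac{3889}{8189} = \frac{2843}{-129} + \frac{3889}{8189} = 2843 \left(- \frac{1}{129}\right) + 3889 \cdot \frac{1}{8189} = - \frac{2843}{129} + \frac{3889}{8189} = - \frac{22779646}{1056381}$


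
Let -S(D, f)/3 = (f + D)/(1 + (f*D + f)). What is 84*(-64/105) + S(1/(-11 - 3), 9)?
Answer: -35411/655 ≈ -54.063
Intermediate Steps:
S(D, f) = -3*(D + f)/(1 + f + D*f) (S(D, f) = -3*(f + D)/(1 + (f*D + f)) = -3*(D + f)/(1 + (D*f + f)) = -3*(D + f)/(1 + (f + D*f)) = -3*(D + f)/(1 + f + D*f))
84*(-64/105) + S(1/(-11 - 3), 9) = 84*(-64/105) + 3*(-1/(-11 - 3) - 1*9)/(1 + 9 + 9/(-11 - 3)) = 84*(-64*1/105) + 3*(-1/(-14) - 9)/(1 + 9 + 9/(-14)) = 84*(-64/105) + 3*(-1*(-1/14) - 9)/(1 + 9 - 1/14*9) = -256/5 + 3*(1/14 - 9)/(1 + 9 - 9/14) = -256/5 + 3*(-125/14)/(131/14) = -256/5 + 3*(14/131)*(-125/14) = -256/5 - 375/131 = -35411/655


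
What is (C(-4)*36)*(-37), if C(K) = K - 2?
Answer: 7992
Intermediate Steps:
C(K) = -2 + K
(C(-4)*36)*(-37) = ((-2 - 4)*36)*(-37) = -6*36*(-37) = -216*(-37) = 7992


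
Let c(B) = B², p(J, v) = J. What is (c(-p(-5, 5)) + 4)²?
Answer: 841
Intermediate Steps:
(c(-p(-5, 5)) + 4)² = ((-1*(-5))² + 4)² = (5² + 4)² = (25 + 4)² = 29² = 841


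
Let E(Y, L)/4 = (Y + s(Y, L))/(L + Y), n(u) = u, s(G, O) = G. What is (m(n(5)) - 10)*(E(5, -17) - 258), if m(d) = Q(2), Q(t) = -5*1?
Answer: 3920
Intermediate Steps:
Q(t) = -5
m(d) = -5
E(Y, L) = 8*Y/(L + Y) (E(Y, L) = 4*((Y + Y)/(L + Y)) = 4*((2*Y)/(L + Y)) = 4*(2*Y/(L + Y)) = 8*Y/(L + Y))
(m(n(5)) - 10)*(E(5, -17) - 258) = (-5 - 10)*(8*5/(-17 + 5) - 258) = -15*(8*5/(-12) - 258) = -15*(8*5*(-1/12) - 258) = -15*(-10/3 - 258) = -15*(-784/3) = 3920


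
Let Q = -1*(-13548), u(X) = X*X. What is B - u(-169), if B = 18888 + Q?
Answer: 3875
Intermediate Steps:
u(X) = X**2
Q = 13548
B = 32436 (B = 18888 + 13548 = 32436)
B - u(-169) = 32436 - 1*(-169)**2 = 32436 - 1*28561 = 32436 - 28561 = 3875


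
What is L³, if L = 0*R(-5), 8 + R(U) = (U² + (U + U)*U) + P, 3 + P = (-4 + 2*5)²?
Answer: 0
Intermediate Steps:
P = 33 (P = -3 + (-4 + 2*5)² = -3 + (-4 + 10)² = -3 + 6² = -3 + 36 = 33)
R(U) = 25 + 3*U² (R(U) = -8 + ((U² + (U + U)*U) + 33) = -8 + ((U² + (2*U)*U) + 33) = -8 + ((U² + 2*U²) + 33) = -8 + (3*U² + 33) = -8 + (33 + 3*U²) = 25 + 3*U²)
L = 0 (L = 0*(25 + 3*(-5)²) = 0*(25 + 3*25) = 0*(25 + 75) = 0*100 = 0)
L³ = 0³ = 0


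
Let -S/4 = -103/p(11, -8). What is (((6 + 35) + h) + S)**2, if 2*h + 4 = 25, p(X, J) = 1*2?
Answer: 265225/4 ≈ 66306.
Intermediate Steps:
p(X, J) = 2
h = 21/2 (h = -2 + (1/2)*25 = -2 + 25/2 = 21/2 ≈ 10.500)
S = 206 (S = -(-412)/2 = -4*(-103/2) = 206)
(((6 + 35) + h) + S)**2 = (((6 + 35) + 21/2) + 206)**2 = ((41 + 21/2) + 206)**2 = (103/2 + 206)**2 = (515/2)**2 = 265225/4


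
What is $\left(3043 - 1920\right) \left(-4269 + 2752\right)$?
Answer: $-1703591$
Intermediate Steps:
$\left(3043 - 1920\right) \left(-4269 + 2752\right) = 1123 \left(-1517\right) = -1703591$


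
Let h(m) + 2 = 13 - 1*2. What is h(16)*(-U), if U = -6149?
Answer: 55341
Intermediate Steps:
h(m) = 9 (h(m) = -2 + (13 - 1*2) = -2 + (13 - 2) = -2 + 11 = 9)
h(16)*(-U) = 9*(-1*(-6149)) = 9*6149 = 55341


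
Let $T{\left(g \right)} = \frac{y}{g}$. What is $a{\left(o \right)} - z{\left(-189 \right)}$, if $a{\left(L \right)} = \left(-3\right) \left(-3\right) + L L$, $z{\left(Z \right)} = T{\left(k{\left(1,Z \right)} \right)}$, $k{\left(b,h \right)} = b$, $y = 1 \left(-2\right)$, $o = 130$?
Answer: $16911$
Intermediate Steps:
$y = -2$
$T{\left(g \right)} = - \frac{2}{g}$
$z{\left(Z \right)} = -2$ ($z{\left(Z \right)} = - \frac{2}{1} = \left(-2\right) 1 = -2$)
$a{\left(L \right)} = 9 + L^{2}$
$a{\left(o \right)} - z{\left(-189 \right)} = \left(9 + 130^{2}\right) - -2 = \left(9 + 16900\right) + 2 = 16909 + 2 = 16911$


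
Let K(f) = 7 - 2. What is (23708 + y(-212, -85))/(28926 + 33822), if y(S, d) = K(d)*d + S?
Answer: 23071/62748 ≈ 0.36768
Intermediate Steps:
K(f) = 5
y(S, d) = S + 5*d (y(S, d) = 5*d + S = S + 5*d)
(23708 + y(-212, -85))/(28926 + 33822) = (23708 + (-212 + 5*(-85)))/(28926 + 33822) = (23708 + (-212 - 425))/62748 = (23708 - 637)*(1/62748) = 23071*(1/62748) = 23071/62748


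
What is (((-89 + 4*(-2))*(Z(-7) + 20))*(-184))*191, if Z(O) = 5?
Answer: 85224200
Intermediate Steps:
(((-89 + 4*(-2))*(Z(-7) + 20))*(-184))*191 = (((-89 + 4*(-2))*(5 + 20))*(-184))*191 = (((-89 - 8)*25)*(-184))*191 = (-97*25*(-184))*191 = -2425*(-184)*191 = 446200*191 = 85224200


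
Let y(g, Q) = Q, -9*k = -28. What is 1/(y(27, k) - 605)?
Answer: -9/5417 ≈ -0.0016614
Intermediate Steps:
k = 28/9 (k = -⅑*(-28) = 28/9 ≈ 3.1111)
1/(y(27, k) - 605) = 1/(28/9 - 605) = 1/(-5417/9) = -9/5417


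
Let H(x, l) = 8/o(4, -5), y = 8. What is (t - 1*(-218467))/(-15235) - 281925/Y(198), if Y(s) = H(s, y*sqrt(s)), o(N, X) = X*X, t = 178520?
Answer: -107381360271/121880 ≈ -8.8104e+5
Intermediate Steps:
o(N, X) = X**2
H(x, l) = 8/25 (H(x, l) = 8/((-5)**2) = 8/25)
Y(s) = 8/25
(t - 1*(-218467))/(-15235) - 281925/Y(198) = (178520 - 1*(-218467))/(-15235) - 281925/8/25 = (178520 + 218467)*(-1/15235) - 281925*25/8 = 396987*(-1/15235) - 7048125/8 = -396987/15235 - 7048125/8 = -107381360271/121880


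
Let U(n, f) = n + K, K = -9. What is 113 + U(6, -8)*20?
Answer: 53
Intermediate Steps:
U(n, f) = -9 + n (U(n, f) = n - 9 = -9 + n)
113 + U(6, -8)*20 = 113 + (-9 + 6)*20 = 113 - 3*20 = 113 - 60 = 53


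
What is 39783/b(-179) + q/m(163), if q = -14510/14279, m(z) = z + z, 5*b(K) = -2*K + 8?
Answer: 154322477375/283952194 ≈ 543.48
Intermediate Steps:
b(K) = 8/5 - 2*K/5 (b(K) = (-2*K + 8)/5 = (8 - 2*K)/5 = 8/5 - 2*K/5)
m(z) = 2*z
q = -14510/14279 (q = -14510*1/14279 = -14510/14279 ≈ -1.0162)
39783/b(-179) + q/m(163) = 39783/(8/5 - ⅖*(-179)) - 14510/(14279*(2*163)) = 39783/(8/5 + 358/5) - 14510/14279/326 = 39783/(366/5) - 14510/14279*1/326 = 39783*(5/366) - 7255/2327477 = 66305/122 - 7255/2327477 = 154322477375/283952194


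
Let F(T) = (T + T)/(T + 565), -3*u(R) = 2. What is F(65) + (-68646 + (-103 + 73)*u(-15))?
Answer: -4323425/63 ≈ -68626.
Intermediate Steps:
u(R) = -⅔ (u(R) = -⅓*2 = -⅔)
F(T) = 2*T/(565 + T) (F(T) = (2*T)/(565 + T) = 2*T/(565 + T))
F(65) + (-68646 + (-103 + 73)*u(-15)) = 2*65/(565 + 65) + (-68646 + (-103 + 73)*(-⅔)) = 2*65/630 + (-68646 - 30*(-⅔)) = 2*65*(1/630) + (-68646 + 20) = 13/63 - 68626 = -4323425/63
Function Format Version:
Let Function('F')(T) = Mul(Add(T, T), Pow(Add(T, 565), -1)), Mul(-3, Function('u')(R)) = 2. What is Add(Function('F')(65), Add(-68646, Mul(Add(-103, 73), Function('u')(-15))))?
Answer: Rational(-4323425, 63) ≈ -68626.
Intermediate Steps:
Function('u')(R) = Rational(-2, 3) (Function('u')(R) = Mul(Rational(-1, 3), 2) = Rational(-2, 3))
Function('F')(T) = Mul(2, T, Pow(Add(565, T), -1)) (Function('F')(T) = Mul(Mul(2, T), Pow(Add(565, T), -1)) = Mul(2, T, Pow(Add(565, T), -1)))
Add(Function('F')(65), Add(-68646, Mul(Add(-103, 73), Function('u')(-15)))) = Add(Mul(2, 65, Pow(Add(565, 65), -1)), Add(-68646, Mul(Add(-103, 73), Rational(-2, 3)))) = Add(Mul(2, 65, Pow(630, -1)), Add(-68646, Mul(-30, Rational(-2, 3)))) = Add(Mul(2, 65, Rational(1, 630)), Add(-68646, 20)) = Add(Rational(13, 63), -68626) = Rational(-4323425, 63)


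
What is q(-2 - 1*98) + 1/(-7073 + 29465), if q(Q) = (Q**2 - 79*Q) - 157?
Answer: 397301257/22392 ≈ 17743.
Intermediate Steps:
q(Q) = -157 + Q**2 - 79*Q
q(-2 - 1*98) + 1/(-7073 + 29465) = (-157 + (-2 - 1*98)**2 - 79*(-2 - 1*98)) + 1/(-7073 + 29465) = (-157 + (-2 - 98)**2 - 79*(-2 - 98)) + 1/22392 = (-157 + (-100)**2 - 79*(-100)) + 1/22392 = (-157 + 10000 + 7900) + 1/22392 = 17743 + 1/22392 = 397301257/22392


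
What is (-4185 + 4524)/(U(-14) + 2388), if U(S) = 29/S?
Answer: 4746/33403 ≈ 0.14208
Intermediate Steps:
(-4185 + 4524)/(U(-14) + 2388) = (-4185 + 4524)/(29/(-14) + 2388) = 339/(29*(-1/14) + 2388) = 339/(-29/14 + 2388) = 339/(33403/14) = 339*(14/33403) = 4746/33403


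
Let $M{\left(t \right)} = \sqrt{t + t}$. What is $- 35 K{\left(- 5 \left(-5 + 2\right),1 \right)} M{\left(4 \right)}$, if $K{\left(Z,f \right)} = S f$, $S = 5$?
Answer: $- 350 \sqrt{2} \approx -494.97$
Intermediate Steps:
$M{\left(t \right)} = \sqrt{2} \sqrt{t}$ ($M{\left(t \right)} = \sqrt{2 t} = \sqrt{2} \sqrt{t}$)
$K{\left(Z,f \right)} = 5 f$
$- 35 K{\left(- 5 \left(-5 + 2\right),1 \right)} M{\left(4 \right)} = - 35 \cdot 5 \cdot 1 \sqrt{2} \sqrt{4} = \left(-35\right) 5 \sqrt{2} \cdot 2 = - 175 \cdot 2 \sqrt{2} = - 350 \sqrt{2}$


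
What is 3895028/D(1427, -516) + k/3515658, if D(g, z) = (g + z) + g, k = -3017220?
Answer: 1140544340672/684967367 ≈ 1665.1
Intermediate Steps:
D(g, z) = z + 2*g
3895028/D(1427, -516) + k/3515658 = 3895028/(-516 + 2*1427) - 3017220/3515658 = 3895028/(-516 + 2854) - 3017220*1/3515658 = 3895028/2338 - 502870/585943 = 3895028*(1/2338) - 502870/585943 = 1947514/1169 - 502870/585943 = 1140544340672/684967367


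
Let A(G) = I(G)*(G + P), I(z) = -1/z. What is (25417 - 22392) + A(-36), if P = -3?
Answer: 36287/12 ≈ 3023.9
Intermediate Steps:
A(G) = -(-3 + G)/G (A(G) = (-1/G)*(G - 3) = (-1/G)*(-3 + G) = -(-3 + G)/G)
(25417 - 22392) + A(-36) = (25417 - 22392) + (3 - 1*(-36))/(-36) = 3025 - (3 + 36)/36 = 3025 - 1/36*39 = 3025 - 13/12 = 36287/12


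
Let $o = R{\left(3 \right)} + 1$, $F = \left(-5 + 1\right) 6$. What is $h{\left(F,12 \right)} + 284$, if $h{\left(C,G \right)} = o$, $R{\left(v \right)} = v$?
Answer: $288$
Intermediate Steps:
$F = -24$ ($F = \left(-4\right) 6 = -24$)
$o = 4$ ($o = 3 + 1 = 4$)
$h{\left(C,G \right)} = 4$
$h{\left(F,12 \right)} + 284 = 4 + 284 = 288$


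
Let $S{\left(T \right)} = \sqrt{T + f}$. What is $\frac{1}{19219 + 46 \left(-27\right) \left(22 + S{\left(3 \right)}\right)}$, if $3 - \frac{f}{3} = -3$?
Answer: $- \frac{8105}{33297181} + \frac{1242 \sqrt{21}}{33297181} \approx -7.2482 \cdot 10^{-5}$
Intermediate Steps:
$f = 18$ ($f = 9 - -9 = 9 + 9 = 18$)
$S{\left(T \right)} = \sqrt{18 + T}$ ($S{\left(T \right)} = \sqrt{T + 18} = \sqrt{18 + T}$)
$\frac{1}{19219 + 46 \left(-27\right) \left(22 + S{\left(3 \right)}\right)} = \frac{1}{19219 + 46 \left(-27\right) \left(22 + \sqrt{18 + 3}\right)} = \frac{1}{19219 - 1242 \left(22 + \sqrt{21}\right)} = \frac{1}{19219 - \left(27324 + 1242 \sqrt{21}\right)} = \frac{1}{-8105 - 1242 \sqrt{21}}$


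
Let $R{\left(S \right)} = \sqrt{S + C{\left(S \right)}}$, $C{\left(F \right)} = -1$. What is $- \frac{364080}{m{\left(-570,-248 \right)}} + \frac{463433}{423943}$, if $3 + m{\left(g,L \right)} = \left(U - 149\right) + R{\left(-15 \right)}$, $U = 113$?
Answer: $\frac{6020329826681}{651600391} + \frac{1456320 i}{1537} \approx 9239.3 + 947.51 i$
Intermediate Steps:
$R{\left(S \right)} = \sqrt{-1 + S}$ ($R{\left(S \right)} = \sqrt{S - 1} = \sqrt{-1 + S}$)
$m{\left(g,L \right)} = -39 + 4 i$ ($m{\left(g,L \right)} = -3 + \left(\left(113 - 149\right) + \sqrt{-1 - 15}\right) = -3 - \left(36 - \sqrt{-16}\right) = -3 - \left(36 - 4 i\right) = -39 + 4 i$)
$- \frac{364080}{m{\left(-570,-248 \right)}} + \frac{463433}{423943} = - \frac{364080}{-39 + 4 i} + \frac{463433}{423943} = - 364080 \frac{-39 - 4 i}{1537} + 463433 \cdot \frac{1}{423943} = - \frac{364080 \left(-39 - 4 i\right)}{1537} + \frac{463433}{423943} = \frac{463433}{423943} - \frac{364080 \left(-39 - 4 i\right)}{1537}$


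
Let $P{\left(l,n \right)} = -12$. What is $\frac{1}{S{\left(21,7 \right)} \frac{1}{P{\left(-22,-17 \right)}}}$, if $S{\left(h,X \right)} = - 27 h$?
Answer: $\frac{4}{189} \approx 0.021164$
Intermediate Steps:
$\frac{1}{S{\left(21,7 \right)} \frac{1}{P{\left(-22,-17 \right)}}} = \frac{1}{\left(-27\right) 21 \frac{1}{-12}} = \frac{1}{\left(-567\right) \left(- \frac{1}{12}\right)} = \frac{1}{\frac{189}{4}} = \frac{4}{189}$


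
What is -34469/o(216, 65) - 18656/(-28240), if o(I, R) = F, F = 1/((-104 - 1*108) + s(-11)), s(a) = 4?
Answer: 12654260446/1765 ≈ 7.1696e+6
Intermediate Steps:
F = -1/208 (F = 1/((-104 - 1*108) + 4) = 1/((-104 - 108) + 4) = 1/(-212 + 4) = 1/(-208) = -1/208 ≈ -0.0048077)
o(I, R) = -1/208
-34469/o(216, 65) - 18656/(-28240) = -34469/(-1/208) - 18656/(-28240) = -34469*(-208) - 18656*(-1/28240) = 7169552 + 1166/1765 = 12654260446/1765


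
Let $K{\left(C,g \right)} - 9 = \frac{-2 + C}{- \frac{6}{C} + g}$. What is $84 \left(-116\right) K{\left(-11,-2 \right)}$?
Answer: $-174783$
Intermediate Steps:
$K{\left(C,g \right)} = 9 + \frac{-2 + C}{g - \frac{6}{C}}$ ($K{\left(C,g \right)} = 9 + \frac{-2 + C}{- \frac{6}{C} + g} = 9 + \frac{-2 + C}{g - \frac{6}{C}}$)
$84 \left(-116\right) K{\left(-11,-2 \right)} = 84 \left(-116\right) \frac{-54 + \left(-11\right)^{2} - -22 + 9 \left(-11\right) \left(-2\right)}{-6 - -22} = - 9744 \frac{-54 + 121 + 22 + 198}{-6 + 22} = - 9744 \cdot \frac{1}{16} \cdot 287 = \left(-9744\right) \frac{287}{16} = -174783$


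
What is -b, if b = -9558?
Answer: 9558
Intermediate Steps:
-b = -1*(-9558) = 9558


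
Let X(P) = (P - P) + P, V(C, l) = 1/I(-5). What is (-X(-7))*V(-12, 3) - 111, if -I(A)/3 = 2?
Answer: -673/6 ≈ -112.17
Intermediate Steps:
I(A) = -6 (I(A) = -3*2 = -6)
V(C, l) = -1/6 (V(C, l) = 1/(-6) = -1/6)
X(P) = P (X(P) = 0 + P = P)
(-X(-7))*V(-12, 3) - 111 = -1*(-7)*(-1/6) - 111 = 7*(-1/6) - 111 = -7/6 - 111 = -673/6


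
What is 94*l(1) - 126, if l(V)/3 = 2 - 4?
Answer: -690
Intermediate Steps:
l(V) = -6 (l(V) = 3*(2 - 4) = 3*(-2) = -6)
94*l(1) - 126 = 94*(-6) - 126 = -564 - 126 = -690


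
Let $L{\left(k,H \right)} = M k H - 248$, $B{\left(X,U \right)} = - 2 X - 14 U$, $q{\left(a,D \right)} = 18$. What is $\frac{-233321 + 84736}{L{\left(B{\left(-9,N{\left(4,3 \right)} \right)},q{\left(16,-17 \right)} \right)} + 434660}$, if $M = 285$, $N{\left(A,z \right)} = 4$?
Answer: $- \frac{148585}{239472} \approx -0.62047$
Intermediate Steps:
$B{\left(X,U \right)} = - 14 U - 2 X$
$L{\left(k,H \right)} = -248 + 285 H k$ ($L{\left(k,H \right)} = 285 k H - 248 = 285 H k - 248 = -248 + 285 H k$)
$\frac{-233321 + 84736}{L{\left(B{\left(-9,N{\left(4,3 \right)} \right)},q{\left(16,-17 \right)} \right)} + 434660} = \frac{-233321 + 84736}{\left(-248 + 285 \cdot 18 \left(\left(-14\right) 4 - -18\right)\right) + 434660} = - \frac{148585}{\left(-248 + 285 \cdot 18 \left(-56 + 18\right)\right) + 434660} = - \frac{148585}{\left(-248 + 285 \cdot 18 \left(-38\right)\right) + 434660} = - \frac{148585}{\left(-248 - 194940\right) + 434660} = - \frac{148585}{-195188 + 434660} = - \frac{148585}{239472}$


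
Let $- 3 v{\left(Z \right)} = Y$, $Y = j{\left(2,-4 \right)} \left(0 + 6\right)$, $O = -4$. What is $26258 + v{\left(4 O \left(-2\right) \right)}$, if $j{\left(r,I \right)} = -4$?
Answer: $26266$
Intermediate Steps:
$Y = -24$ ($Y = - 4 \left(0 + 6\right) = \left(-4\right) 6 = -24$)
$v{\left(Z \right)} = 8$ ($v{\left(Z \right)} = \left(- \frac{1}{3}\right) \left(-24\right) = 8$)
$26258 + v{\left(4 O \left(-2\right) \right)} = 26258 + 8 = 26266$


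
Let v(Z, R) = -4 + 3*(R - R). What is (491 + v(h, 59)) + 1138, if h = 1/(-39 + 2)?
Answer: 1625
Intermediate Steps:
h = -1/37 (h = 1/(-37) = -1/37 ≈ -0.027027)
v(Z, R) = -4 (v(Z, R) = -4 + 3*0 = -4 + 0 = -4)
(491 + v(h, 59)) + 1138 = (491 - 4) + 1138 = 487 + 1138 = 1625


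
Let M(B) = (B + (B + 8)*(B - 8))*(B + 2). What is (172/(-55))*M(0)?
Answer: 22016/55 ≈ 400.29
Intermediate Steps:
M(B) = (2 + B)*(B + (-8 + B)*(8 + B)) (M(B) = (B + (8 + B)*(-8 + B))*(2 + B) = (B + (-8 + B)*(8 + B))*(2 + B) = (2 + B)*(B + (-8 + B)*(8 + B)))
(172/(-55))*M(0) = (172/(-55))*(-128 + 0³ - 62*0 + 3*0²) = (-1/55*172)*(-128 + 0 + 0 + 3*0) = -172*(-128 + 0 + 0 + 0)/55 = -172/55*(-128) = 22016/55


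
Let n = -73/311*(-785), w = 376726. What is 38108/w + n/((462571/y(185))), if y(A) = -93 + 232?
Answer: 605926593537/3871117465129 ≈ 0.15652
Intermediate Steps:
y(A) = 139
n = 57305/311 (n = -73*1/311*(-785) = -73/311*(-785) = 57305/311 ≈ 184.26)
38108/w + n/((462571/y(185))) = 38108/376726 + 57305/(311*((462571/139))) = 38108*(1/376726) + 57305/(311*((462571*(1/139)))) = 2722/26909 + 57305/(311*(462571/139)) = 2722/26909 + (57305/311)*(139/462571) = 2722/26909 + 7965395/143859581 = 605926593537/3871117465129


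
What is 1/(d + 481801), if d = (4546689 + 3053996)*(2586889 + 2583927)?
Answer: 1/39301744090761 ≈ 2.5444e-14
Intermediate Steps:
d = 39301743608960 (d = 7600685*5170816 = 39301743608960)
1/(d + 481801) = 1/(39301743608960 + 481801) = 1/39301744090761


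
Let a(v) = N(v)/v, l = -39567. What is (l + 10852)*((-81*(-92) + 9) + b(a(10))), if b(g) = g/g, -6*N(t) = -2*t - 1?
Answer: -214271330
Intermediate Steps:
N(t) = ⅙ + t/3 (N(t) = -(-2*t - 1)/6 = -(-1 - 2*t)/6 = ⅙ + t/3)
a(v) = (⅙ + v/3)/v
b(g) = 1
(l + 10852)*((-81*(-92) + 9) + b(a(10))) = (-39567 + 10852)*((-81*(-92) + 9) + 1) = -28715*((7452 + 9) + 1) = -28715*(7461 + 1) = -28715*7462 = -214271330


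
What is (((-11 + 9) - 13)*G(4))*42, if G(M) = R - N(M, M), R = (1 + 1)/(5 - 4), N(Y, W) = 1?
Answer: -630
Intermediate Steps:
R = 2 (R = 2/1 = 2*1 = 2)
G(M) = 1 (G(M) = 2 - 1*1 = 2 - 1 = 1)
(((-11 + 9) - 13)*G(4))*42 = (((-11 + 9) - 13)*1)*42 = ((-2 - 13)*1)*42 = -15*1*42 = -15*42 = -630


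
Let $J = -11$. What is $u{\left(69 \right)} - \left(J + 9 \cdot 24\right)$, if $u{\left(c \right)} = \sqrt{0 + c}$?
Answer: $-205 + \sqrt{69} \approx -196.69$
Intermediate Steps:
$u{\left(c \right)} = \sqrt{c}$
$u{\left(69 \right)} - \left(J + 9 \cdot 24\right) = \sqrt{69} - \left(-11 + 9 \cdot 24\right) = \sqrt{69} - \left(-11 + 216\right) = \sqrt{69} - 205 = -205 + \sqrt{69}$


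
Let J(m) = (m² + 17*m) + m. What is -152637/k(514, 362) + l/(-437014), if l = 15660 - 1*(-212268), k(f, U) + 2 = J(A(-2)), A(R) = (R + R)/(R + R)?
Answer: -33354190347/3714619 ≈ -8979.2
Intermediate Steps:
A(R) = 1 (A(R) = (2*R)/((2*R)) = (2*R)*(1/(2*R)) = 1)
J(m) = m² + 18*m
k(f, U) = 17 (k(f, U) = -2 + 1*(18 + 1) = -2 + 1*19 = -2 + 19 = 17)
l = 227928 (l = 15660 + 212268 = 227928)
-152637/k(514, 362) + l/(-437014) = -152637/17 + 227928/(-437014) = -152637*1/17 + 227928*(-1/437014) = -152637/17 - 113964/218507 = -33354190347/3714619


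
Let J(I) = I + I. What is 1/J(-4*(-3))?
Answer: 1/24 ≈ 0.041667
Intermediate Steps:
J(I) = 2*I
1/J(-4*(-3)) = 1/(2*(-4*(-3))) = 1/(2*12) = 1/24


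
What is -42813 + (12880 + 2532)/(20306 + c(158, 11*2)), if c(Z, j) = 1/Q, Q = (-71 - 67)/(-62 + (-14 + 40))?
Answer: -4998800074/116761 ≈ -42812.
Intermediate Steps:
Q = 23/6 (Q = -138/(-62 + 26) = -138/(-36) = -138*(-1/36) = 23/6 ≈ 3.8333)
c(Z, j) = 6/23 (c(Z, j) = 1/(23/6) = 6/23)
-42813 + (12880 + 2532)/(20306 + c(158, 11*2)) = -42813 + (12880 + 2532)/(20306 + 6/23) = -42813 + 15412/(467044/23) = -42813 + 15412*(23/467044) = -42813 + 88619/116761 = -4998800074/116761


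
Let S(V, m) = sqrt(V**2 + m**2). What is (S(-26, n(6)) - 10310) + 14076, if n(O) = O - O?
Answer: 3792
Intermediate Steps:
n(O) = 0
(S(-26, n(6)) - 10310) + 14076 = (sqrt((-26)**2 + 0**2) - 10310) + 14076 = (sqrt(676 + 0) - 10310) + 14076 = (sqrt(676) - 10310) + 14076 = (26 - 10310) + 14076 = -10284 + 14076 = 3792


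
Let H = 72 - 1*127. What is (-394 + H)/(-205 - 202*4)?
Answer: 449/1013 ≈ 0.44324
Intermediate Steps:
H = -55 (H = 72 - 127 = -55)
(-394 + H)/(-205 - 202*4) = (-394 - 55)/(-205 - 202*4) = -449/(-205 - 808) = -449/(-1013) = -449*(-1/1013) = 449/1013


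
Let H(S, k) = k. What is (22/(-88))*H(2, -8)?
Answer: 2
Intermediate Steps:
(22/(-88))*H(2, -8) = (22/(-88))*(-8) = (22*(-1/88))*(-8) = -¼*(-8) = 2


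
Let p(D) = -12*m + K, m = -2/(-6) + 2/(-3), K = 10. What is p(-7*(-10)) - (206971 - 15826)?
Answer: -191131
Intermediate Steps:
m = -⅓ (m = -2*(-⅙) + 2*(-⅓) = ⅓ - ⅔ = -⅓ ≈ -0.33333)
p(D) = 14 (p(D) = -12*(-⅓) + 10 = 4 + 10 = 14)
p(-7*(-10)) - (206971 - 15826) = 14 - (206971 - 15826) = 14 - 1*191145 = 14 - 191145 = -191131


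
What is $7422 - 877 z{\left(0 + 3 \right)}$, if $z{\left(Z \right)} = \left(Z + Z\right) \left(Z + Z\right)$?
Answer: $-24150$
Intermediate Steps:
$z{\left(Z \right)} = 4 Z^{2}$ ($z{\left(Z \right)} = 2 Z 2 Z = 4 Z^{2}$)
$7422 - 877 z{\left(0 + 3 \right)} = 7422 - 877 \cdot 4 \left(0 + 3\right)^{2} = 7422 - 877 \cdot 4 \cdot 3^{2} = 7422 - 877 \cdot 4 \cdot 9 = 7422 - 31572 = -24150$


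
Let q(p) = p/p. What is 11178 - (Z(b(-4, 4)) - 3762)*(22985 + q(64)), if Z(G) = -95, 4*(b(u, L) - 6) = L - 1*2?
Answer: 88668180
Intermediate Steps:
b(u, L) = 11/2 + L/4 (b(u, L) = 6 + (L - 1*2)/4 = 6 + (L - 2)/4 = 6 + (-2 + L)/4 = 6 + (-½ + L/4) = 11/2 + L/4)
q(p) = 1
11178 - (Z(b(-4, 4)) - 3762)*(22985 + q(64)) = 11178 - (-95 - 3762)*(22985 + 1) = 11178 - (-3857)*22986 = 11178 - 1*(-88657002) = 11178 + 88657002 = 88668180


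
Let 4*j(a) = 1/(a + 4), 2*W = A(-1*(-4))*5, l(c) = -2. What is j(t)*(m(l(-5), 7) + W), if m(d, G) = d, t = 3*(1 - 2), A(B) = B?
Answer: 2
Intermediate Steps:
t = -3 (t = 3*(-1) = -3)
W = 10 (W = (-1*(-4)*5)/2 = (4*5)/2 = (½)*20 = 10)
j(a) = 1/(4*(4 + a)) (j(a) = 1/(4*(a + 4)) = 1/(4*(4 + a)))
j(t)*(m(l(-5), 7) + W) = (1/(4*(4 - 3)))*(-2 + 10) = ((¼)/1)*8 = ((¼)*1)*8 = (¼)*8 = 2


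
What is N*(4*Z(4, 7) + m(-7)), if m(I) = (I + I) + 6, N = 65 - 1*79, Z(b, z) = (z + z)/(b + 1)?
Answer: -224/5 ≈ -44.800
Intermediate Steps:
Z(b, z) = 2*z/(1 + b) (Z(b, z) = (2*z)/(1 + b) = 2*z/(1 + b))
N = -14 (N = 65 - 79 = -14)
m(I) = 6 + 2*I (m(I) = 2*I + 6 = 6 + 2*I)
N*(4*Z(4, 7) + m(-7)) = -14*(4*(2*7/(1 + 4)) + (6 + 2*(-7))) = -14*(4*(2*7/5) + (6 - 14)) = -14*(4*(2*7*(1/5)) - 8) = -14*(4*(14/5) - 8) = -14*(56/5 - 8) = -14*16/5 = -224/5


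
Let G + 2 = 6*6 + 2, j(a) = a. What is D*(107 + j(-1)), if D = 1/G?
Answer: 53/18 ≈ 2.9444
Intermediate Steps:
G = 36 (G = -2 + (6*6 + 2) = -2 + (36 + 2) = -2 + 38 = 36)
D = 1/36 ≈ 0.027778
D*(107 + j(-1)) = (107 - 1)/36 = (1/36)*106 = 53/18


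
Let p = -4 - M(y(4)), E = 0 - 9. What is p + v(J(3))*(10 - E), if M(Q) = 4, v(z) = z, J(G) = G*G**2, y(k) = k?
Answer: 505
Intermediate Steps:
J(G) = G**3
E = -9
p = -8 (p = -4 - 1*4 = -4 - 4 = -8)
p + v(J(3))*(10 - E) = -8 + 3**3*(10 - 1*(-9)) = -8 + 27*(10 + 9) = -8 + 27*19 = -8 + 513 = 505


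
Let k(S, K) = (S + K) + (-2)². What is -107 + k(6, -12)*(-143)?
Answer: 179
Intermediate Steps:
k(S, K) = 4 + K + S (k(S, K) = (K + S) + 4 = 4 + K + S)
-107 + k(6, -12)*(-143) = -107 + (4 - 12 + 6)*(-143) = -107 - 2*(-143) = -107 + 286 = 179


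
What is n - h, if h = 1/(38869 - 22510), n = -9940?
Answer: -162608461/16359 ≈ -9940.0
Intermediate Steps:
h = 1/16359 ≈ 6.1128e-5
n - h = -9940 - 1*1/16359 = -9940 - 1/16359 = -162608461/16359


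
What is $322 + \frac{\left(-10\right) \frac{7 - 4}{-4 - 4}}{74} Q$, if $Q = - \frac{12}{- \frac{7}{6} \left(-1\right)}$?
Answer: $\frac{83263}{259} \approx 321.48$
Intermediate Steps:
$Q = - \frac{72}{7}$ ($Q = - \frac{12}{\left(-7\right) \frac{1}{6} \left(-1\right)} = - \frac{12}{\left(- \frac{7}{6}\right) \left(-1\right)} = - \frac{12}{\frac{7}{6}} = \left(-12\right) \frac{6}{7} = - \frac{72}{7} \approx -10.286$)
$322 + \frac{\left(-10\right) \frac{7 - 4}{-4 - 4}}{74} Q = 322 + \frac{\left(-10\right) \frac{7 - 4}{-4 - 4}}{74} \left(- \frac{72}{7}\right) = 322 + - 10 \frac{3}{-8} \cdot \frac{1}{74} \left(- \frac{72}{7}\right) = 322 + - 10 \cdot 3 \left(- \frac{1}{8}\right) \frac{1}{74} \left(- \frac{72}{7}\right) = 322 + \left(-10\right) \left(- \frac{3}{8}\right) \frac{1}{74} \left(- \frac{72}{7}\right) = 322 + \frac{15}{4} \cdot \frac{1}{74} \left(- \frac{72}{7}\right) = 322 + \frac{15}{296} \left(- \frac{72}{7}\right) = 322 - \frac{135}{259} = \frac{83263}{259}$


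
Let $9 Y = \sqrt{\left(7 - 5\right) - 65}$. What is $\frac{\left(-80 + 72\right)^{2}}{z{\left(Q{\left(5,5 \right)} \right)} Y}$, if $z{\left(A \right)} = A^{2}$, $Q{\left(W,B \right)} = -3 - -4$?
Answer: $- \frac{192 i \sqrt{7}}{7} \approx - 72.569 i$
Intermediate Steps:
$Q{\left(W,B \right)} = 1$ ($Q{\left(W,B \right)} = -3 + 4 = 1$)
$Y = \frac{i \sqrt{7}}{3}$ ($Y = \frac{\sqrt{\left(7 - 5\right) - 65}}{9} = \frac{\sqrt{2 - 65}}{9} = \frac{\sqrt{-63}}{9} = \frac{3 i \sqrt{7}}{9} = \frac{i \sqrt{7}}{3} \approx 0.88192 i$)
$\frac{\left(-80 + 72\right)^{2}}{z{\left(Q{\left(5,5 \right)} \right)} Y} = \frac{\left(-80 + 72\right)^{2}}{1^{2} \frac{i \sqrt{7}}{3}} = \frac{\left(-8\right)^{2}}{1 \frac{i \sqrt{7}}{3}} = \frac{64}{\frac{1}{3} i \sqrt{7}} = 64 \left(- \frac{3 i \sqrt{7}}{7}\right) = - \frac{192 i \sqrt{7}}{7}$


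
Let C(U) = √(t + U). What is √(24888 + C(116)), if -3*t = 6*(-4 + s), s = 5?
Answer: √(24888 + √114) ≈ 157.79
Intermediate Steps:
t = -2 (t = -2*(-4 + 5) = -2 ≈ -2.0000)
C(U) = √(-2 + U)
√(24888 + C(116)) = √(24888 + √(-2 + 116)) = √(24888 + √114)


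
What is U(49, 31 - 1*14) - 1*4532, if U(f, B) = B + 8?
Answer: -4507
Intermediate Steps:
U(f, B) = 8 + B
U(49, 31 - 1*14) - 1*4532 = (8 + (31 - 1*14)) - 1*4532 = (8 + (31 - 14)) - 4532 = (8 + 17) - 4532 = 25 - 4532 = -4507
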